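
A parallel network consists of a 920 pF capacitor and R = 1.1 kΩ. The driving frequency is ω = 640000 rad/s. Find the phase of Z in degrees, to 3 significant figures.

-32.9°

X_C = 1/(ωC) = 1700 Ω
Parallel: admittances add. Y = 1/R + jωC
Y = (0.000909 + j0.000589) S
|Y| = 0.00108 S → |Z| = 1/|Y| = 923 Ω, ∠Z = −∠Y = -32.9°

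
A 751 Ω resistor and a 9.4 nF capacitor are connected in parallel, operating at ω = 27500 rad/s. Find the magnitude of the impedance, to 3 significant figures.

X_C = 1/(ωC) = 3870 Ω
Parallel: admittances add. Y = 1/R + jωC
Y = (0.00133 + j0.000258) S
|Y| = 0.00136 S → |Z| = 1/|Y| = 737 Ω, ∠Z = −∠Y = -11.0°

737 Ω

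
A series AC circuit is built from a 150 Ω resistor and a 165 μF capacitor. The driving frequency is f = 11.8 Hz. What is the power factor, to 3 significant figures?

0.878

ω = 2πf = 74.14 rad/s
X_C = 1/(ωC) = 81.7 Ω
Z = 150 − j81.7 Ω
|Z| = √(150² + 81.7²) = 171 Ω
∠Z = arctan(-81.7/150) = -28.6°
cos φ = cos(-28.6°) = 0.878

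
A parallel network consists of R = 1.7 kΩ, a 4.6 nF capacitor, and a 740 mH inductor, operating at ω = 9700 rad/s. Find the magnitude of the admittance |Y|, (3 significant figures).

X_L = ωL = 7180 Ω
X_C = 1/(ωC) = 22400 Ω
Parallel: admittances add. Y = 1/R + 1/(jωL) + jωC
Y = (0.000588 − j9.47e-05) S
|Y| = 0.000596 S → |Z| = 1/|Y| = 1680 Ω, ∠Z = −∠Y = 9.15°

596 μS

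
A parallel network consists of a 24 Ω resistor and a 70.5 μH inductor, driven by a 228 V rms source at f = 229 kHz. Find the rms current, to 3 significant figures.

ω = 2πf = 1.439e+06 rad/s
X_L = ωL = 101 Ω
Parallel: admittances add. Y = 1/R + 1/(jωL)
Y = (0.0417 − j0.00986) S
|Y| = 0.0428 S → |Z| = 1/|Y| = 23.4 Ω, ∠Z = −∠Y = 13.3°
I = V/|Z| = 228/23.4 = 9.76 A

9.76 A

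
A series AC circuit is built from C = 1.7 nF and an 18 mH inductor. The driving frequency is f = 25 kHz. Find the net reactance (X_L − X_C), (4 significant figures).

ω = 2πf = 157100 rad/s
X_L = ωL = 2827 Ω
X_C = 1/(ωC) = 3745 Ω
X = 2827 − 3745 = -917.4 Ω

-917.4 Ω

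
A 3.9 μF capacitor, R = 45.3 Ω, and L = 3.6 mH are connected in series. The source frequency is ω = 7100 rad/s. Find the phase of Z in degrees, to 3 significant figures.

-13.1°

X_L = ωL = 25.6 Ω
X_C = 1/(ωC) = 36.1 Ω
Net reactance X = X_L − X_C = -10.6 Ω
Z = 45.3 − j10.6 Ω
|Z| = √(45.3² + 10.6²) = 46.5 Ω
∠Z = arctan(-10.6/45.3) = -13.1°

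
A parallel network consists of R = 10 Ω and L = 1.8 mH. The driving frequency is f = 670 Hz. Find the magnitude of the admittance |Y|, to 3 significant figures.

ω = 2πf = 4210 rad/s
X_L = ωL = 7.58 Ω
Parallel: admittances add. Y = 1/R + 1/(jωL)
Y = (0.100 − j0.132) S
|Y| = 0.166 S → |Z| = 1/|Y| = 6.04 Ω, ∠Z = −∠Y = 52.8°

166 mS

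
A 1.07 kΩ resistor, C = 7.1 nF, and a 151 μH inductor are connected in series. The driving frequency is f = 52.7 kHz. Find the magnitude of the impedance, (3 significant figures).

1130 Ω

ω = 2πf = 331100 rad/s
X_L = ωL = 50.0 Ω
X_C = 1/(ωC) = 425 Ω
Net reactance X = X_L − X_C = -375 Ω
Z = 1070 − j375 Ω
|Z| = √(1070² + 375²) = 1130 Ω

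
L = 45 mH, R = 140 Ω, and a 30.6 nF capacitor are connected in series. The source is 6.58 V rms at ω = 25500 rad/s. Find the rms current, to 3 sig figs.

X_L = ωL = 1150 Ω
X_C = 1/(ωC) = 1280 Ω
Net reactance X = X_L − X_C = -134 Ω
Z = 140 − j134 Ω
|Z| = √(140² + 134²) = 194 Ω
I = V/|Z| = 6.58/194 = 33.9 mA

33.9 mA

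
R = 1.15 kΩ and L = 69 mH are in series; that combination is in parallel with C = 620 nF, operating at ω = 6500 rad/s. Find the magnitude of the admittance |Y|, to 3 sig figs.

X_L = ωL = 449 Ω
X_C = 1/(ωC) = 248 Ω
Branch 1 (R+jX_L): Z₁ = 1150 + j449 Ω, |Z₁| = 1230 Ω
Branch 2 (−jX_C): Z₂ = −j248 Ω
Parallel: Z = Z₁Z₂/(Z₁+Z₂), |Z| = 262 Ω, ∠Z = -78.6°
|Y| = 1/|Z| = 3.81 mS

3.81 mS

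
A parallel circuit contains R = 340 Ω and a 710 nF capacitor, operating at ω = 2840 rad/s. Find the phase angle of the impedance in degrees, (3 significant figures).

X_C = 1/(ωC) = 496 Ω
Parallel: admittances add. Y = 1/R + jωC
Y = (0.00294 + j0.00202) S
|Y| = 0.00357 S → |Z| = 1/|Y| = 280 Ω, ∠Z = −∠Y = -34.4°

-34.4°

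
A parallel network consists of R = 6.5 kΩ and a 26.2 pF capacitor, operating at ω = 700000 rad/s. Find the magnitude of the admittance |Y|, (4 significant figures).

154.9 μS

X_C = 1/(ωC) = 54530 Ω
Parallel: admittances add. Y = 1/R + jωC
Y = (0.0001538 + j1.834e-05) S
|Y| = 0.0001549 S → |Z| = 1/|Y| = 6454 Ω, ∠Z = −∠Y = -6.798°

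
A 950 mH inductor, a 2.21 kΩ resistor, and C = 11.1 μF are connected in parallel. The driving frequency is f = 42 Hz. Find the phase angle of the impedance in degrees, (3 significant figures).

ω = 2πf = 263.9 rad/s
X_L = ωL = 251 Ω
X_C = 1/(ωC) = 341 Ω
Parallel: admittances add. Y = 1/R + 1/(jωL) + jωC
Y = (0.000452 − j0.00106) S
|Y| = 0.00115 S → |Z| = 1/|Y| = 868 Ω, ∠Z = −∠Y = 66.9°

66.9°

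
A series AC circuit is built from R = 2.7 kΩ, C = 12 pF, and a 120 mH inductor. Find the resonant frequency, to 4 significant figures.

ω₀ = 1/√(LC) = 1/√(0.12 × 1.2e-11) = 833300 rad/s
f₀ = ω₀/(2π) = 132.6 kHz

132.6 kHz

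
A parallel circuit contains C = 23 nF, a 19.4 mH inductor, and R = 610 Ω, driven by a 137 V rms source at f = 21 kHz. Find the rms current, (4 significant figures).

ω = 2πf = 131900 rad/s
X_L = ωL = 2560 Ω
X_C = 1/(ωC) = 329.5 Ω
Parallel: admittances add. Y = 1/R + 1/(jωL) + jωC
Y = (0.001639 + j0.002644) S
|Y| = 0.003111 S → |Z| = 1/|Y| = 321.4 Ω, ∠Z = −∠Y = -58.20°
I = V/|Z| = 137/321.4 = 426.2 mA

426.2 mA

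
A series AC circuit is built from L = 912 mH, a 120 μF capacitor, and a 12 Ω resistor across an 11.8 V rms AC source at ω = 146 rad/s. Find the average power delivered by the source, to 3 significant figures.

282 mW

X_L = ωL = 133 Ω
X_C = 1/(ωC) = 57.1 Ω
Net reactance X = X_L − X_C = 76.1 Ω
Z = 12.0 + j76.1 Ω
|Z| = √(12.0² + 76.1²) = 77.0 Ω
∠Z = arctan(76.1/12.0) = 81.0°
I = V/|Z| = 153 mA
P = VI cos φ = 11.8 × 0.153 × cos(81.0°) = 282 mW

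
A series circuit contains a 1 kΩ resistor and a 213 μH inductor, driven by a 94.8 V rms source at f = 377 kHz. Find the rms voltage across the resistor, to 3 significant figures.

ω = 2πf = 2.369e+06 rad/s
X_L = ωL = 505 Ω
Z = 1000 + j505 Ω
|Z| = √(1000² + 505²) = 1120 Ω
I = V/|Z| = 84.6 mA
V_R = I·|Z_R| = 0.0846 × 1000 = 84.6 V

84.6 V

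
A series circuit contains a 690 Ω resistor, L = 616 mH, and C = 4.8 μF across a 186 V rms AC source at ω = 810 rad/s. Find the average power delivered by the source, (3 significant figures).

X_L = ωL = 499 Ω
X_C = 1/(ωC) = 257 Ω
Net reactance X = X_L − X_C = 242 Ω
Z = 690 + j242 Ω
|Z| = √(690² + 242²) = 731 Ω
∠Z = arctan(242/690) = 19.3°
I = V/|Z| = 254 mA
P = VI cos φ = 186 × 0.254 × cos(19.3°) = 44.7 W

44.7 W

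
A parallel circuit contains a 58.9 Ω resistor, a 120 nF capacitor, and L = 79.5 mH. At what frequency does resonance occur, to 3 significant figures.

ω₀ = 1/√(LC) = 1/√(0.0795 × 1.2e-07) = 10240 rad/s
f₀ = ω₀/(2π) = 1.63 kHz

1.63 kHz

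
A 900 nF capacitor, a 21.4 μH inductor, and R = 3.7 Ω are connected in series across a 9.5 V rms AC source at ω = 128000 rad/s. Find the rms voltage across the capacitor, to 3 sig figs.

X_L = ωL = 2.74 Ω
X_C = 1/(ωC) = 8.68 Ω
Net reactance X = X_L − X_C = -5.94 Ω
Z = 3.70 − j5.94 Ω
|Z| = √(3.70² + 5.94²) = 7.00 Ω
I = V/|Z| = 1.36 A
V_C = I·|Z_C| = 1.36 × 8.68 = 11.8 V

11.8 V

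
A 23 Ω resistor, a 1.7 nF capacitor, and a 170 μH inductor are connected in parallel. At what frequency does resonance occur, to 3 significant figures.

ω₀ = 1/√(LC) = 1/√(0.00017 × 1.7e-09) = 1.86e+06 rad/s
f₀ = ω₀/(2π) = 296 kHz

296 kHz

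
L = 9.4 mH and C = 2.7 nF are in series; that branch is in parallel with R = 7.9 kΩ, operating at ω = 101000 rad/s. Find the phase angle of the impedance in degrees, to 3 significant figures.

X_L = ωL = 949 Ω
X_C = 1/(ωC) = 3670 Ω
Branch 1: Z₁ = R = 7900 Ω
Branch 2 (series LC): Z₂ = j(X_L − X_C) = −j2720 Ω
Parallel: Z = Z₁Z₂/(Z₁+Z₂), |Z| = 2570 Ω, ∠Z = -71.0°

-71.0°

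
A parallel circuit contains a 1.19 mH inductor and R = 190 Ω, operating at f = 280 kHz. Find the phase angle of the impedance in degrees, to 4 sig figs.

ω = 2πf = 1.759e+06 rad/s
X_L = ωL = 2094 Ω
Parallel: admittances add. Y = 1/R + 1/(jωL)
Y = (0.005263 − j0.0004777) S
|Y| = 0.005285 S → |Z| = 1/|Y| = 189.2 Ω, ∠Z = −∠Y = 5.186°

5.186°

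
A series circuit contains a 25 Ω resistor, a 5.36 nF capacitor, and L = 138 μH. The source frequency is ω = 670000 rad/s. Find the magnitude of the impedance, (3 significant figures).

188 Ω

X_L = ωL = 92.5 Ω
X_C = 1/(ωC) = 278 Ω
Net reactance X = X_L − X_C = -186 Ω
Z = 25.0 − j186 Ω
|Z| = √(25.0² + 186²) = 188 Ω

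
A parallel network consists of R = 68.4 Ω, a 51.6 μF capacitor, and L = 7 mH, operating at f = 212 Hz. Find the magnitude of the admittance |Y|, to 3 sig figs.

41.2 mS

ω = 2πf = 1332 rad/s
X_L = ωL = 9.32 Ω
X_C = 1/(ωC) = 14.5 Ω
Parallel: admittances add. Y = 1/R + 1/(jωL) + jωC
Y = (0.0146 − j0.0385) S
|Y| = 0.0412 S → |Z| = 1/|Y| = 24.3 Ω, ∠Z = −∠Y = 69.2°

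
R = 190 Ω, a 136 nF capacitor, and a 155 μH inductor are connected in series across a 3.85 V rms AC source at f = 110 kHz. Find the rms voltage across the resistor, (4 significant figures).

3.433 V

ω = 2πf = 691200 rad/s
X_L = ωL = 107.1 Ω
X_C = 1/(ωC) = 10.64 Ω
Net reactance X = X_L − X_C = 96.49 Ω
Z = 190.0 + j96.49 Ω
|Z| = √(190.0² + 96.49²) = 213.1 Ω
I = V/|Z| = 18.07 mA
V_R = I·|Z_R| = 0.01807 × 190.0 = 3.433 V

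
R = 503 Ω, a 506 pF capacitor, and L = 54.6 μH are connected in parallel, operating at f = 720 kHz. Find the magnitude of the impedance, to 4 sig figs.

ω = 2πf = 4.524e+06 rad/s
X_L = ωL = 247.0 Ω
X_C = 1/(ωC) = 436.9 Ω
Parallel: admittances add. Y = 1/R + 1/(jωL) + jωC
Y = (0.001988 − j0.001759) S
|Y| = 0.002655 S → |Z| = 1/|Y| = 376.7 Ω, ∠Z = −∠Y = 41.51°

376.7 Ω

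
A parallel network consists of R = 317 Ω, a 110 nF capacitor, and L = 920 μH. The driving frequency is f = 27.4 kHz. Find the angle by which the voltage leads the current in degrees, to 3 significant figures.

ω = 2πf = 172200 rad/s
X_L = ωL = 158 Ω
X_C = 1/(ωC) = 52.8 Ω
Parallel: admittances add. Y = 1/R + 1/(jωL) + jωC
Y = (0.00315 + j0.0126) S
|Y| = 0.0130 S → |Z| = 1/|Y| = 76.9 Ω, ∠Z = −∠Y = -76.0°

-76.0°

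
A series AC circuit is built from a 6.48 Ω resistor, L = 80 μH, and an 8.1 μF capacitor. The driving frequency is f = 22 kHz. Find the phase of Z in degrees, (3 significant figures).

57.5°

ω = 2πf = 138200 rad/s
X_L = ωL = 11.1 Ω
X_C = 1/(ωC) = 0.893 Ω
Net reactance X = X_L − X_C = 10.2 Ω
Z = 6.48 + j10.2 Ω
|Z| = √(6.48² + 10.2²) = 12.1 Ω
∠Z = arctan(10.2/6.48) = 57.5°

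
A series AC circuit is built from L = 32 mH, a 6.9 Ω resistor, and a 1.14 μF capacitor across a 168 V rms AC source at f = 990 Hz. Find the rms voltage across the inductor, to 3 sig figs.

ω = 2πf = 6220 rad/s
X_L = ωL = 199 Ω
X_C = 1/(ωC) = 141 Ω
Net reactance X = X_L − X_C = 58.0 Ω
Z = 6.90 + j58.0 Ω
|Z| = √(6.90² + 58.0²) = 58.4 Ω
I = V/|Z| = 2.87 A
V_L = I·|Z_L| = 2.87 × 199 = 572 V

572 V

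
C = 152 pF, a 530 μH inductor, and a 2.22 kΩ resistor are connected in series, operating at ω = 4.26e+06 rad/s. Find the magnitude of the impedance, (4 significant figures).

X_L = ωL = 2258 Ω
X_C = 1/(ωC) = 1544 Ω
Net reactance X = X_L − X_C = 713.4 Ω
Z = 2220 + j713.4 Ω
|Z| = √(2220² + 713.4²) = 2332 Ω

2332 Ω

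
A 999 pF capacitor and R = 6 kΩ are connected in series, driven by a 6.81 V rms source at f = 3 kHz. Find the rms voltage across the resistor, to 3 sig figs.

ω = 2πf = 18850 rad/s
X_C = 1/(ωC) = 53100 Ω
Z = 6000 − j53100 Ω
|Z| = √(6000² + 53100²) = 53400 Ω
I = V/|Z| = 127 μA
V_R = I·|Z_R| = 0.000127 × 6000 = 0.765 V

0.765 V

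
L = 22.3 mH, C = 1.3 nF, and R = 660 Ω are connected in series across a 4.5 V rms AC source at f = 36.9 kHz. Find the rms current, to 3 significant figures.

2.29 mA

ω = 2πf = 231800 rad/s
X_L = ωL = 5170 Ω
X_C = 1/(ωC) = 3320 Ω
Net reactance X = X_L − X_C = 1850 Ω
Z = 660 + j1850 Ω
|Z| = √(660² + 1850²) = 1970 Ω
I = V/|Z| = 4.5/1970 = 2.29 mA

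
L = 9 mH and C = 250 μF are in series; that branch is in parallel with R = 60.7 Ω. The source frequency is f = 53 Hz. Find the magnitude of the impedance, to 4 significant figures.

ω = 2πf = 333.0 rad/s
X_L = ωL = 2.997 Ω
X_C = 1/(ωC) = 12.01 Ω
Branch 1: Z₁ = R = 60.70 Ω
Branch 2 (series LC): Z₂ = j(X_L − X_C) = −j9.015 Ω
Parallel: Z = Z₁Z₂/(Z₁+Z₂), |Z| = 8.917 Ω, ∠Z = -81.55°

8.917 Ω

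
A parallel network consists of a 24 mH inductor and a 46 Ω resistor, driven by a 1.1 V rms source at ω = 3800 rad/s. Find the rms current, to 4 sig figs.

26.78 mA

X_L = ωL = 91.20 Ω
Parallel: admittances add. Y = 1/R + 1/(jωL)
Y = (0.02174 − j0.01096) S
|Y| = 0.02435 S → |Z| = 1/|Y| = 41.07 Ω, ∠Z = −∠Y = 26.77°
I = V/|Z| = 1.1/41.07 = 26.78 mA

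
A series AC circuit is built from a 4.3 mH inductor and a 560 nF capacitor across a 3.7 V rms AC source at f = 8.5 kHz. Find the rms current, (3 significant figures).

18.9 mA

ω = 2πf = 53410 rad/s
X_L = ωL = 230 Ω
X_C = 1/(ωC) = 33.4 Ω
Net reactance X = X_L − X_C = 196 Ω
Z = j196 Ω
|Z| = √(0² + 196²) = 196 Ω
I = V/|Z| = 3.7/196 = 18.9 mA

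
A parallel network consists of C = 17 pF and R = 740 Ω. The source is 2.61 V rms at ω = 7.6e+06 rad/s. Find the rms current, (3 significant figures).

3.54 mA

X_C = 1/(ωC) = 7740 Ω
Parallel: admittances add. Y = 1/R + jωC
Y = (0.00135 + j0.000129) S
|Y| = 0.00136 S → |Z| = 1/|Y| = 737 Ω, ∠Z = −∠Y = -5.46°
I = V/|Z| = 2.61/737 = 3.54 mA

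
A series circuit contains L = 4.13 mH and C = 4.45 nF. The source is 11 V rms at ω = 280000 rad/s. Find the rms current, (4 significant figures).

X_L = ωL = 1156 Ω
X_C = 1/(ωC) = 802.6 Ω
Net reactance X = X_L − X_C = 353.8 Ω
Z = j353.8 Ω
|Z| = √(0² + 353.8²) = 353.8 Ω
I = V/|Z| = 11/353.8 = 31.09 mA

31.09 mA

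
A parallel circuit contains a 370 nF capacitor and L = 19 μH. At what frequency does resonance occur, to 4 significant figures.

ω₀ = 1/√(LC) = 1/√(1.9e-05 × 3.7e-07) = 377200 rad/s
f₀ = ω₀/(2π) = 60.03 kHz

60.03 kHz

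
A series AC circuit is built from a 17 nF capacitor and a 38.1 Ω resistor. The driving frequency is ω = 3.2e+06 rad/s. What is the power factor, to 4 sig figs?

0.9007

X_C = 1/(ωC) = 18.38 Ω
Z = 38.10 − j18.38 Ω
|Z| = √(38.10² + 18.38²) = 42.30 Ω
∠Z = arctan(-18.38/38.10) = -25.76°
cos φ = cos(-25.76°) = 0.9007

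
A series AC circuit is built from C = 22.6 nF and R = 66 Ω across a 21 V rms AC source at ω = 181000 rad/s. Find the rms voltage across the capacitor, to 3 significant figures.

20.3 V

X_C = 1/(ωC) = 244 Ω
Z = 66.0 − j244 Ω
|Z| = √(66.0² + 244²) = 253 Ω
I = V/|Z| = 82.9 mA
V_C = I·|Z_C| = 0.0829 × 244 = 20.3 V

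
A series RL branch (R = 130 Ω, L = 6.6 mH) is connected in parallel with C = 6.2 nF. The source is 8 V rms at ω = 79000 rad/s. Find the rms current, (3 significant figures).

X_L = ωL = 521 Ω
X_C = 1/(ωC) = 2040 Ω
Branch 1 (R+jX_L): Z₁ = 130 + j521 Ω, |Z₁| = 537 Ω
Branch 2 (−jX_C): Z₂ = −j2040 Ω
Parallel: Z = Z₁Z₂/(Z₁+Z₂), |Z| = 719 Ω, ∠Z = 71.1°
I = V/|Z| = 8/719 = 11.1 mA

11.1 mA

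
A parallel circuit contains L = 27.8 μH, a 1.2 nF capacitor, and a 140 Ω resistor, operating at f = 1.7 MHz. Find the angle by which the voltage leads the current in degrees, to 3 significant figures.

-52.9°

ω = 2πf = 1.068e+07 rad/s
X_L = ωL = 297 Ω
X_C = 1/(ωC) = 78.0 Ω
Parallel: admittances add. Y = 1/R + 1/(jωL) + jωC
Y = (0.00714 + j0.00945) S
|Y| = 0.0118 S → |Z| = 1/|Y| = 84.4 Ω, ∠Z = −∠Y = -52.9°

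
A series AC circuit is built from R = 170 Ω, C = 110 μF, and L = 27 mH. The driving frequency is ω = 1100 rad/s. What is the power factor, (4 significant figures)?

0.9921

X_L = ωL = 29.70 Ω
X_C = 1/(ωC) = 8.264 Ω
Net reactance X = X_L − X_C = 21.44 Ω
Z = 170.0 + j21.44 Ω
|Z| = √(170.0² + 21.44²) = 171.3 Ω
∠Z = arctan(21.44/170.0) = 7.187°
cos φ = cos(7.187°) = 0.9921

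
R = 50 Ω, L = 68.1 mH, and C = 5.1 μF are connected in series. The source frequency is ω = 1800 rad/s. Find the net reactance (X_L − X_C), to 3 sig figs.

X_L = ωL = 123 Ω
X_C = 1/(ωC) = 109 Ω
X = 123 − 109 = 13.6 Ω

13.6 Ω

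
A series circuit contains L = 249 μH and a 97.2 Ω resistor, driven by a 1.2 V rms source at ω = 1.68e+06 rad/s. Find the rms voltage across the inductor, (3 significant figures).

1.17 V

X_L = ωL = 418 Ω
Z = 97.2 + j418 Ω
|Z| = √(97.2² + 418²) = 429 Ω
I = V/|Z| = 2.79 mA
V_L = I·|Z_L| = 0.00279 × 418 = 1.17 V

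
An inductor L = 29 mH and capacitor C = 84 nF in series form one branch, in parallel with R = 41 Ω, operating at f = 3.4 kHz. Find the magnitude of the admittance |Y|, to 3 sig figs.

29.2 mS

ω = 2πf = 21360 rad/s
X_L = ωL = 620 Ω
X_C = 1/(ωC) = 557 Ω
Branch 1: Z₁ = R = 41.0 Ω
Branch 2 (series LC): Z₂ = j(X_L − X_C) = j62.3 Ω
Parallel: Z = Z₁Z₂/(Z₁+Z₂), |Z| = 34.2 Ω, ∠Z = 33.4°
|Y| = 1/|Z| = 29.2 mS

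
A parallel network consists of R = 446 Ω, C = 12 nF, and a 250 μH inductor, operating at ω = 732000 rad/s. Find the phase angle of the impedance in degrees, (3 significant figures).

X_L = ωL = 183 Ω
X_C = 1/(ωC) = 114 Ω
Parallel: admittances add. Y = 1/R + 1/(jωL) + jωC
Y = (0.00224 + j0.00332) S
|Y| = 0.00401 S → |Z| = 1/|Y| = 250 Ω, ∠Z = −∠Y = -56.0°

-56.0°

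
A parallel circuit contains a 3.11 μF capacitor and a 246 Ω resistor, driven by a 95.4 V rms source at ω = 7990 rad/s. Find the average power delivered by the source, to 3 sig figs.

37.0 W

X_C = 1/(ωC) = 40.2 Ω
Parallel: admittances add. Y = 1/R + jωC
Y = (0.00407 + j0.0248) S
|Y| = 0.0252 S → |Z| = 1/|Y| = 39.7 Ω, ∠Z = −∠Y = -80.7°
I = V/|Z| = 2.40 A
P = VI cos φ = 95.4 × 2.40 × cos(-80.7°) = 37.0 W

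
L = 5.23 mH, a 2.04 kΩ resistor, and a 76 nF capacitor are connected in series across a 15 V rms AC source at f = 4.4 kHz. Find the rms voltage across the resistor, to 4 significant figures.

ω = 2πf = 27650 rad/s
X_L = ωL = 144.6 Ω
X_C = 1/(ωC) = 475.9 Ω
Net reactance X = X_L − X_C = -331.4 Ω
Z = 2040 − j331.4 Ω
|Z| = √(2040² + 331.4²) = 2067 Ω
I = V/|Z| = 7.258 mA
V_R = I·|Z_R| = 0.007258 × 2040 = 14.81 V

14.81 V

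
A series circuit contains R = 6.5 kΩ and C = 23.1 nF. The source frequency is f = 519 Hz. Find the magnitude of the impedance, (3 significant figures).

14800 Ω

ω = 2πf = 3261 rad/s
X_C = 1/(ωC) = 13300 Ω
Z = 6500 − j13300 Ω
|Z| = √(6500² + 13300²) = 14800 Ω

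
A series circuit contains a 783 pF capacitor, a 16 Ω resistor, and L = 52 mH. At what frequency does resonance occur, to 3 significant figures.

ω₀ = 1/√(LC) = 1/√(0.052 × 7.83e-10) = 156700 rad/s
f₀ = ω₀/(2π) = 24.9 kHz

24.9 kHz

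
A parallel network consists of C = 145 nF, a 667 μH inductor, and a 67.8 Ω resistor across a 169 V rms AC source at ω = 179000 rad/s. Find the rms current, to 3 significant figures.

X_L = ωL = 119 Ω
X_C = 1/(ωC) = 38.5 Ω
Parallel: admittances add. Y = 1/R + 1/(jωL) + jωC
Y = (0.0147 + j0.0176) S
|Y| = 0.0229 S → |Z| = 1/|Y| = 43.6 Ω, ∠Z = −∠Y = -50.0°
I = V/|Z| = 169/43.6 = 3.88 A

3.88 A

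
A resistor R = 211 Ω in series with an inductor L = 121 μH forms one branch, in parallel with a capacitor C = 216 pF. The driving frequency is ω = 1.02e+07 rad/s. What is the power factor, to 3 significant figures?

X_L = ωL = 1230 Ω
X_C = 1/(ωC) = 454 Ω
Branch 1 (R+jX_L): Z₁ = 211 + j1230 Ω, |Z₁| = 1250 Ω
Branch 2 (−jX_C): Z₂ = −j454 Ω
Parallel: Z = Z₁Z₂/(Z₁+Z₂), |Z| = 703 Ω, ∠Z = -84.6°
cos φ = cos(-84.6°) = 0.0946

0.0946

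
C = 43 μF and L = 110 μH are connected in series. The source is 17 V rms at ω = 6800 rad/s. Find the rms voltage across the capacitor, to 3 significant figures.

21.8 V

X_L = ωL = 0.748 Ω
X_C = 1/(ωC) = 3.42 Ω
Net reactance X = X_L − X_C = -2.67 Ω
Z = − j2.67 Ω
|Z| = √(0² + 2.67²) = 2.67 Ω
I = V/|Z| = 6.36 A
V_C = I·|Z_C| = 6.36 × 3.42 = 21.8 V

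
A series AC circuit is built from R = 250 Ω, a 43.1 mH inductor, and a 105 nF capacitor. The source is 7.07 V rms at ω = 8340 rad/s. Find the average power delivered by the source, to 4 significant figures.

X_L = ωL = 359.5 Ω
X_C = 1/(ωC) = 1142 Ω
Net reactance X = X_L − X_C = -782.5 Ω
Z = 250.0 − j782.5 Ω
|Z| = √(250.0² + 782.5²) = 821.5 Ω
∠Z = arctan(-782.5/250.0) = -72.28°
I = V/|Z| = 8.607 mA
P = VI cos φ = 7.07 × 0.008607 × cos(-72.28°) = 18.52 mW

18.52 mW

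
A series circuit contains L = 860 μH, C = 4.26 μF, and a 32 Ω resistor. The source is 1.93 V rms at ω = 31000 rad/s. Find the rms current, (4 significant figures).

X_L = ωL = 26.66 Ω
X_C = 1/(ωC) = 7.572 Ω
Net reactance X = X_L − X_C = 19.09 Ω
Z = 32.00 + j19.09 Ω
|Z| = √(32.00² + 19.09²) = 37.26 Ω
I = V/|Z| = 1.93/37.26 = 51.80 mA

51.80 mA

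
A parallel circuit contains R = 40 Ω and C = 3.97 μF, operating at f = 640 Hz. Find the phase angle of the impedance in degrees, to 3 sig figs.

-32.6°

ω = 2πf = 4021 rad/s
X_C = 1/(ωC) = 62.6 Ω
Parallel: admittances add. Y = 1/R + jωC
Y = (0.0250 + j0.0160) S
|Y| = 0.0297 S → |Z| = 1/|Y| = 33.7 Ω, ∠Z = −∠Y = -32.6°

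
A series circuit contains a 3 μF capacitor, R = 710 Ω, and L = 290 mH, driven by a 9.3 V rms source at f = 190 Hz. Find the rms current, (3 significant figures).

ω = 2πf = 1194 rad/s
X_L = ωL = 346 Ω
X_C = 1/(ωC) = 279 Ω
Net reactance X = X_L − X_C = 67.0 Ω
Z = 710 + j67.0 Ω
|Z| = √(710² + 67.0²) = 713 Ω
I = V/|Z| = 9.3/713 = 13.0 mA

13.0 mA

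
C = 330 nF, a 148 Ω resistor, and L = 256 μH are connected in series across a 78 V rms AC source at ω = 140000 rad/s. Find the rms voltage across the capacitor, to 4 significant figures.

X_L = ωL = 35.84 Ω
X_C = 1/(ωC) = 21.65 Ω
Net reactance X = X_L − X_C = 14.19 Ω
Z = 148.0 + j14.19 Ω
|Z| = √(148.0² + 14.19²) = 148.7 Ω
I = V/|Z| = 524.6 mA
V_C = I·|Z_C| = 0.5246 × 21.65 = 11.36 V

11.36 V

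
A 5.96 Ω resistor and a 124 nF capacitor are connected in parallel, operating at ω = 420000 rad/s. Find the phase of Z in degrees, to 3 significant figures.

-17.2°

X_C = 1/(ωC) = 19.2 Ω
Parallel: admittances add. Y = 1/R + jωC
Y = (0.168 + j0.0521) S
|Y| = 0.176 S → |Z| = 1/|Y| = 5.69 Ω, ∠Z = −∠Y = -17.2°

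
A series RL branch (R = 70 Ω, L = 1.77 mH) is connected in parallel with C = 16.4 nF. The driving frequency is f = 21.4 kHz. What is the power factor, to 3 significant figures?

ω = 2πf = 134500 rad/s
X_L = ωL = 238 Ω
X_C = 1/(ωC) = 453 Ω
Branch 1 (R+jX_L): Z₁ = 70.0 + j238 Ω, |Z₁| = 248 Ω
Branch 2 (−jX_C): Z₂ = −j453 Ω
Parallel: Z = Z₁Z₂/(Z₁+Z₂), |Z| = 497 Ω, ∠Z = 55.6°
cos φ = cos(55.6°) = 0.565

0.565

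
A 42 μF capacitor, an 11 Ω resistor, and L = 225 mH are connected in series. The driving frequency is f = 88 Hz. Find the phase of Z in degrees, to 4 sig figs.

82.30°

ω = 2πf = 552.9 rad/s
X_L = ωL = 124.4 Ω
X_C = 1/(ωC) = 43.06 Ω
Net reactance X = X_L − X_C = 81.35 Ω
Z = 11.00 + j81.35 Ω
|Z| = √(11.00² + 81.35²) = 82.09 Ω
∠Z = arctan(81.35/11.00) = 82.30°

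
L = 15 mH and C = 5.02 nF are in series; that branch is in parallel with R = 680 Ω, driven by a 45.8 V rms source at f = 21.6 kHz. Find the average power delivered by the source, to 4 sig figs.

3.085 W

ω = 2πf = 135700 rad/s
X_L = ωL = 2036 Ω
X_C = 1/(ωC) = 1468 Ω
Branch 1: Z₁ = R = 680.0 Ω
Branch 2 (series LC): Z₂ = j(X_L − X_C) = j568.0 Ω
Parallel: Z = Z₁Z₂/(Z₁+Z₂), |Z| = 435.9 Ω, ∠Z = 50.13°
I = V/|Z| = 105.1 mA
P = VI cos φ = 45.8 × 0.1051 × cos(50.13°) = 3.085 W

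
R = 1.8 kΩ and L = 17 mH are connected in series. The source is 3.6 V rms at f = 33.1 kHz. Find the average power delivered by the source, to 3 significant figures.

ω = 2πf = 208000 rad/s
X_L = ωL = 3540 Ω
Z = 1800 + j3540 Ω
|Z| = √(1800² + 3540²) = 3970 Ω
∠Z = arctan(3540/1800) = 63.0°
I = V/|Z| = 907 μA
P = VI cos φ = 3.6 × 0.000907 × cos(63.0°) = 1.48 mW

1.48 mW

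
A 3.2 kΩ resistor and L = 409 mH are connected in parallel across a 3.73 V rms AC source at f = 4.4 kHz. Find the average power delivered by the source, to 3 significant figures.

ω = 2πf = 27650 rad/s
X_L = ωL = 11300 Ω
Parallel: admittances add. Y = 1/R + 1/(jωL)
Y = (0.000313 − j8.84e-05) S
|Y| = 0.000325 S → |Z| = 1/|Y| = 3080 Ω, ∠Z = −∠Y = 15.8°
I = V/|Z| = 1.21 mA
P = VI cos φ = 3.73 × 0.00121 × cos(15.8°) = 4.35 mW

4.35 mW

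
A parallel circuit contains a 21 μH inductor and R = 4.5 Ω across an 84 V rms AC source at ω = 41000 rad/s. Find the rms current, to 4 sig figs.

99.33 A

X_L = ωL = 0.8610 Ω
Parallel: admittances add. Y = 1/R + 1/(jωL)
Y = (0.2222 − j1.161) S
|Y| = 1.183 S → |Z| = 1/|Y| = 0.8457 Ω, ∠Z = −∠Y = 79.17°
I = V/|Z| = 84/0.8457 = 99.33 A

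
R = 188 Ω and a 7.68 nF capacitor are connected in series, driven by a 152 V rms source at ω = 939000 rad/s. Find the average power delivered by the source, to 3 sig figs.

X_C = 1/(ωC) = 139 Ω
Z = 188 − j139 Ω
|Z| = √(188² + 139²) = 234 Ω
∠Z = arctan(-139/188) = -36.4°
I = V/|Z| = 651 mA
P = VI cos φ = 152 × 0.651 × cos(-36.4°) = 79.6 W

79.6 W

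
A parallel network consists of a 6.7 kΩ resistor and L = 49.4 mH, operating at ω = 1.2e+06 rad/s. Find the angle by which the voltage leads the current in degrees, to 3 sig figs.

6.45°

X_L = ωL = 59300 Ω
Parallel: admittances add. Y = 1/R + 1/(jωL)
Y = (0.000149 − j1.69e-05) S
|Y| = 0.000150 S → |Z| = 1/|Y| = 6660 Ω, ∠Z = −∠Y = 6.45°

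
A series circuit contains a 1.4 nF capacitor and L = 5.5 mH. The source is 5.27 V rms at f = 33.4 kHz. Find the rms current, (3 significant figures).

2.34 mA

ω = 2πf = 209900 rad/s
X_L = ωL = 1150 Ω
X_C = 1/(ωC) = 3400 Ω
Net reactance X = X_L − X_C = -2250 Ω
Z = − j2250 Ω
|Z| = √(0² + 2250²) = 2250 Ω
I = V/|Z| = 5.27/2250 = 2.34 mA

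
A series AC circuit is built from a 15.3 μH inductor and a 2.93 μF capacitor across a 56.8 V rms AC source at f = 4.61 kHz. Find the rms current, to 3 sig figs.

5.01 A

ω = 2πf = 28970 rad/s
X_L = ωL = 0.443 Ω
X_C = 1/(ωC) = 11.8 Ω
Net reactance X = X_L − X_C = -11.3 Ω
Z = − j11.3 Ω
|Z| = √(0² + 11.3²) = 11.3 Ω
I = V/|Z| = 56.8/11.3 = 5.01 A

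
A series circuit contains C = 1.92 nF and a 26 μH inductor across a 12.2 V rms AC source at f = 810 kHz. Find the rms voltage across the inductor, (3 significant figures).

53.8 V

ω = 2πf = 5.089e+06 rad/s
X_L = ωL = 132 Ω
X_C = 1/(ωC) = 102 Ω
Net reactance X = X_L − X_C = 30.0 Ω
Z = j30.0 Ω
|Z| = √(0² + 30.0²) = 30.0 Ω
I = V/|Z| = 407 mA
V_L = I·|Z_L| = 0.407 × 132 = 53.8 V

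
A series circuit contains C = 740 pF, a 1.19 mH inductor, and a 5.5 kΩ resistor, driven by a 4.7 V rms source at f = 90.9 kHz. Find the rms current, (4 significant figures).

ω = 2πf = 571100 rad/s
X_L = ωL = 679.7 Ω
X_C = 1/(ωC) = 2366 Ω
Net reactance X = X_L − X_C = -1686 Ω
Z = 5500 − j1686 Ω
|Z| = √(5500² + 1686²) = 5753 Ω
I = V/|Z| = 4.7/5753 = 817.0 μA

817.0 μA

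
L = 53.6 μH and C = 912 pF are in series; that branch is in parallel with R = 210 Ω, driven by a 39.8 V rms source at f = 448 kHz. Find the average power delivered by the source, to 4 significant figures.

ω = 2πf = 2.815e+06 rad/s
X_L = ωL = 150.9 Ω
X_C = 1/(ωC) = 389.5 Ω
Branch 1: Z₁ = R = 210.0 Ω
Branch 2 (series LC): Z₂ = j(X_L − X_C) = −j238.7 Ω
Parallel: Z = Z₁Z₂/(Z₁+Z₂), |Z| = 157.7 Ω, ∠Z = -41.35°
I = V/|Z| = 252.4 mA
P = VI cos φ = 39.8 × 0.2524 × cos(-41.35°) = 7.543 W

7.543 W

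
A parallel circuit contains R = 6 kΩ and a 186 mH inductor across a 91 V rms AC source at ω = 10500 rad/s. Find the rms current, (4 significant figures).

X_L = ωL = 1953 Ω
Parallel: admittances add. Y = 1/R + 1/(jωL)
Y = (0.0001667 − j0.0005120) S
|Y| = 0.0005385 S → |Z| = 1/|Y| = 1857 Ω, ∠Z = −∠Y = 71.97°
I = V/|Z| = 91/1857 = 49.00 mA

49.00 mA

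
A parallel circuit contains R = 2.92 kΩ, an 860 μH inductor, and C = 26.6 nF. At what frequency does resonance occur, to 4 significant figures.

33.28 kHz

ω₀ = 1/√(LC) = 1/√(0.00086 × 2.66e-08) = 209100 rad/s
f₀ = ω₀/(2π) = 33.28 kHz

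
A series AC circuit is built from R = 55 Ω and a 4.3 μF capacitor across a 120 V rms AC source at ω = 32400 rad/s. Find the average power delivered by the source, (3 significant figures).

257 W

X_C = 1/(ωC) = 7.18 Ω
Z = 55.0 − j7.18 Ω
|Z| = √(55.0² + 7.18²) = 55.5 Ω
∠Z = arctan(-7.18/55.0) = -7.44°
I = V/|Z| = 2.16 A
P = VI cos φ = 120 × 2.16 × cos(-7.44°) = 257 W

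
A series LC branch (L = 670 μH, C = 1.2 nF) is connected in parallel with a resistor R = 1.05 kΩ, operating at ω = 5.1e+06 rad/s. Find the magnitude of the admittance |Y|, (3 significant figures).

X_L = ωL = 3420 Ω
X_C = 1/(ωC) = 163 Ω
Branch 1: Z₁ = R = 1050 Ω
Branch 2 (series LC): Z₂ = j(X_L − X_C) = j3250 Ω
Parallel: Z = Z₁Z₂/(Z₁+Z₂), |Z| = 999 Ω, ∠Z = 17.9°
|Y| = 1/|Z| = 1.00 mS

1.00 mS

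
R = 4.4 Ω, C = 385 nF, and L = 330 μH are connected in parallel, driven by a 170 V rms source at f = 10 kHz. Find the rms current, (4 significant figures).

ω = 2πf = 62830 rad/s
X_L = ωL = 20.73 Ω
X_C = 1/(ωC) = 41.34 Ω
Parallel: admittances add. Y = 1/R + 1/(jωL) + jωC
Y = (0.2273 − j0.02404) S
|Y| = 0.2285 S → |Z| = 1/|Y| = 4.376 Ω, ∠Z = −∠Y = 6.038°
I = V/|Z| = 170/4.376 = 38.85 A

38.85 A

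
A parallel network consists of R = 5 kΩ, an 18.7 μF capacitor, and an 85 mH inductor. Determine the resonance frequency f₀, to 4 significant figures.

126.2 Hz

ω₀ = 1/√(LC) = 1/√(0.085 × 1.87e-05) = 793.2 rad/s
f₀ = ω₀/(2π) = 126.2 Hz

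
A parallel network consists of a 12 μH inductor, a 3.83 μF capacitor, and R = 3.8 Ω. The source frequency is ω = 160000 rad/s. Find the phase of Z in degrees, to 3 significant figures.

-19.3°

X_L = ωL = 1.92 Ω
X_C = 1/(ωC) = 1.63 Ω
Parallel: admittances add. Y = 1/R + 1/(jωL) + jωC
Y = (0.263 + j0.0920) S
|Y| = 0.279 S → |Z| = 1/|Y| = 3.59 Ω, ∠Z = −∠Y = -19.3°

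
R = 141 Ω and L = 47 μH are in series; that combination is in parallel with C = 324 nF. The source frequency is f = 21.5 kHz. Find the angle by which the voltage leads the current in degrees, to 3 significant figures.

-80.7°

ω = 2πf = 135100 rad/s
X_L = ωL = 6.35 Ω
X_C = 1/(ωC) = 22.8 Ω
Branch 1 (R+jX_L): Z₁ = 141 + j6.35 Ω, |Z₁| = 141 Ω
Branch 2 (−jX_C): Z₂ = −j22.8 Ω
Parallel: Z = Z₁Z₂/(Z₁+Z₂), |Z| = 22.7 Ω, ∠Z = -80.7°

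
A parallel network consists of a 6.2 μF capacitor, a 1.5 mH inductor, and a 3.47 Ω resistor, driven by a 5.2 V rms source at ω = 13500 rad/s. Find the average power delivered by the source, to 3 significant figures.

7.79 W

X_L = ωL = 20.2 Ω
X_C = 1/(ωC) = 11.9 Ω
Parallel: admittances add. Y = 1/R + 1/(jωL) + jωC
Y = (0.288 + j0.0343) S
|Y| = 0.290 S → |Z| = 1/|Y| = 3.45 Ω, ∠Z = −∠Y = -6.79°
I = V/|Z| = 1.51 A
P = VI cos φ = 5.2 × 1.51 × cos(-6.79°) = 7.79 W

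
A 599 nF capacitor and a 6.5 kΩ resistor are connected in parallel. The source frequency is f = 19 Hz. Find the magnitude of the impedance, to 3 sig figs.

5890 Ω

ω = 2πf = 119.4 rad/s
X_C = 1/(ωC) = 14000 Ω
Parallel: admittances add. Y = 1/R + jωC
Y = (0.000154 + j7.15e-05) S
|Y| = 0.000170 S → |Z| = 1/|Y| = 5890 Ω, ∠Z = −∠Y = -24.9°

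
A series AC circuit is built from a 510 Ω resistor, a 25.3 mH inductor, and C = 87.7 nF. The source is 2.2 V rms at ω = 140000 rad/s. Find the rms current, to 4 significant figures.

X_L = ωL = 3542 Ω
X_C = 1/(ωC) = 81.45 Ω
Net reactance X = X_L − X_C = 3461 Ω
Z = 510.0 + j3461 Ω
|Z| = √(510.0² + 3461²) = 3498 Ω
I = V/|Z| = 2.2/3498 = 628.9 μA

628.9 μA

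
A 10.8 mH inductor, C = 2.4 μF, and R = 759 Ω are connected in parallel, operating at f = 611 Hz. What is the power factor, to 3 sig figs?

0.0881

ω = 2πf = 3839 rad/s
X_L = ωL = 41.5 Ω
X_C = 1/(ωC) = 109 Ω
Parallel: admittances add. Y = 1/R + 1/(jωL) + jωC
Y = (0.00132 − j0.0149) S
|Y| = 0.0150 S → |Z| = 1/|Y| = 66.8 Ω, ∠Z = −∠Y = 84.9°
cos φ = cos(84.9°) = 0.0881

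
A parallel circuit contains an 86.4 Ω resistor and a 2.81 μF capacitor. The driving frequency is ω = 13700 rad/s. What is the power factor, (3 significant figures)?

X_C = 1/(ωC) = 26.0 Ω
Parallel: admittances add. Y = 1/R + jωC
Y = (0.0116 + j0.0385) S
|Y| = 0.0402 S → |Z| = 1/|Y| = 24.9 Ω, ∠Z = −∠Y = -73.3°
cos φ = cos(-73.3°) = 0.288

0.288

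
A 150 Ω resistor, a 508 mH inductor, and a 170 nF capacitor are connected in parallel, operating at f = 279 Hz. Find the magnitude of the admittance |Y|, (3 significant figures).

6.72 mS

ω = 2πf = 1753 rad/s
X_L = ωL = 891 Ω
X_C = 1/(ωC) = 3360 Ω
Parallel: admittances add. Y = 1/R + 1/(jωL) + jωC
Y = (0.00667 − j0.000825) S
|Y| = 0.00672 S → |Z| = 1/|Y| = 149 Ω, ∠Z = −∠Y = 7.05°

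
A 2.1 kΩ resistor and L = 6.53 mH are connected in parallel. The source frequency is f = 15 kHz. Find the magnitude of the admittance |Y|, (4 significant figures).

ω = 2πf = 94250 rad/s
X_L = ωL = 615.4 Ω
Parallel: admittances add. Y = 1/R + 1/(jωL)
Y = (0.0004762 − j0.001625) S
|Y| = 0.001693 S → |Z| = 1/|Y| = 590.6 Ω, ∠Z = −∠Y = 73.67°

1.693 mS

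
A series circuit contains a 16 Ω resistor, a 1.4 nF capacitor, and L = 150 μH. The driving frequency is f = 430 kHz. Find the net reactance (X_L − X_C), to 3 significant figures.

141 Ω

ω = 2πf = 2.702e+06 rad/s
X_L = ωL = 405 Ω
X_C = 1/(ωC) = 264 Ω
X = 405 − 264 = 141 Ω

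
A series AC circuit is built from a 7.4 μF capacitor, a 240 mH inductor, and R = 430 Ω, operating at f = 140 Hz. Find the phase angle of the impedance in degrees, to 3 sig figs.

ω = 2πf = 879.6 rad/s
X_L = ωL = 211 Ω
X_C = 1/(ωC) = 154 Ω
Net reactance X = X_L − X_C = 57.5 Ω
Z = 430 + j57.5 Ω
|Z| = √(430² + 57.5²) = 434 Ω
∠Z = arctan(57.5/430) = 7.62°

7.62°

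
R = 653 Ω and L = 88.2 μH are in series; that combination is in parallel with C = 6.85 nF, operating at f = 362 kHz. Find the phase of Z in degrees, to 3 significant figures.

ω = 2πf = 2.275e+06 rad/s
X_L = ωL = 201 Ω
X_C = 1/(ωC) = 64.2 Ω
Branch 1 (R+jX_L): Z₁ = 653 + j201 Ω, |Z₁| = 683 Ω
Branch 2 (−jX_C): Z₂ = −j64.2 Ω
Parallel: Z = Z₁Z₂/(Z₁+Z₂), |Z| = 65.7 Ω, ∠Z = -84.7°

-84.7°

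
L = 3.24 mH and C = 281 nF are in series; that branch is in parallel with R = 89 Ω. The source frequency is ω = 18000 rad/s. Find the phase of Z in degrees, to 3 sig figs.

X_L = ωL = 58.3 Ω
X_C = 1/(ωC) = 198 Ω
Branch 1: Z₁ = R = 89.0 Ω
Branch 2 (series LC): Z₂ = j(X_L − X_C) = −j139 Ω
Parallel: Z = Z₁Z₂/(Z₁+Z₂), |Z| = 75.0 Ω, ∠Z = -32.6°

-32.6°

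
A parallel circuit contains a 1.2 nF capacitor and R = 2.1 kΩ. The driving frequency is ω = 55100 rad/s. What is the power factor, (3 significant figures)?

X_C = 1/(ωC) = 15100 Ω
Parallel: admittances add. Y = 1/R + jωC
Y = (0.000476 + j6.61e-05) S
|Y| = 0.000481 S → |Z| = 1/|Y| = 2080 Ω, ∠Z = −∠Y = -7.91°
cos φ = cos(-7.91°) = 0.990

0.990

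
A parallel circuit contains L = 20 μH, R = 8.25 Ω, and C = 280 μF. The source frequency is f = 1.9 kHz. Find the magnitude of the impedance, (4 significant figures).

ω = 2πf = 11940 rad/s
X_L = ωL = 0.2388 Ω
X_C = 1/(ωC) = 0.2992 Ω
Parallel: admittances add. Y = 1/R + 1/(jωL) + jωC
Y = (0.1212 − j0.8456) S
|Y| = 0.8543 S → |Z| = 1/|Y| = 1.171 Ω, ∠Z = −∠Y = 81.84°

1.171 Ω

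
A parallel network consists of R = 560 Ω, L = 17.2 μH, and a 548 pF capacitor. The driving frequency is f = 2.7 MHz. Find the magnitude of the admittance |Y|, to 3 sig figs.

6.14 mS

ω = 2πf = 1.696e+07 rad/s
X_L = ωL = 292 Ω
X_C = 1/(ωC) = 108 Ω
Parallel: admittances add. Y = 1/R + 1/(jωL) + jωC
Y = (0.00179 + j0.00587) S
|Y| = 0.00614 S → |Z| = 1/|Y| = 163 Ω, ∠Z = −∠Y = -73.1°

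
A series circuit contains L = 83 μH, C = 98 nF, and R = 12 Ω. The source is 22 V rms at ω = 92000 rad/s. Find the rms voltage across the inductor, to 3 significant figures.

X_L = ωL = 7.64 Ω
X_C = 1/(ωC) = 111 Ω
Net reactance X = X_L − X_C = -103 Ω
Z = 12.0 − j103 Ω
|Z| = √(12.0² + 103²) = 104 Ω
I = V/|Z| = 212 mA
V_L = I·|Z_L| = 0.212 × 7.64 = 1.62 V

1.62 V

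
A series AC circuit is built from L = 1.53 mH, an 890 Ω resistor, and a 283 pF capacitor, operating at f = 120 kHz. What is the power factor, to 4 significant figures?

ω = 2πf = 754000 rad/s
X_L = ωL = 1154 Ω
X_C = 1/(ωC) = 4687 Ω
Net reactance X = X_L − X_C = -3533 Ω
Z = 890.0 − j3533 Ω
|Z| = √(890.0² + 3533²) = 3643 Ω
∠Z = arctan(-3533/890.0) = -75.86°
cos φ = cos(-75.86°) = 0.2443

0.2443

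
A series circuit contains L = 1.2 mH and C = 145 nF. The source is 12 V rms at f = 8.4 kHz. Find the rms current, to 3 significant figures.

178 mA

ω = 2πf = 52780 rad/s
X_L = ωL = 63.3 Ω
X_C = 1/(ωC) = 131 Ω
Net reactance X = X_L − X_C = -67.3 Ω
Z = − j67.3 Ω
|Z| = √(0² + 67.3²) = 67.3 Ω
I = V/|Z| = 12/67.3 = 178 mA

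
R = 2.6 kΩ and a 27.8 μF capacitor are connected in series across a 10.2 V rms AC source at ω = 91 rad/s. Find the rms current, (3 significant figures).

3.88 mA

X_C = 1/(ωC) = 395 Ω
Z = 2600 − j395 Ω
|Z| = √(2600² + 395²) = 2630 Ω
I = V/|Z| = 10.2/2630 = 3.88 mA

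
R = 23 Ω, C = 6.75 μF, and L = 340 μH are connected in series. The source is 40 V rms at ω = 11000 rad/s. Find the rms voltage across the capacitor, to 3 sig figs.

X_L = ωL = 3.74 Ω
X_C = 1/(ωC) = 13.5 Ω
Net reactance X = X_L − X_C = -9.73 Ω
Z = 23.0 − j9.73 Ω
|Z| = √(23.0² + 9.73²) = 25.0 Ω
I = V/|Z| = 1.60 A
V_C = I·|Z_C| = 1.60 × 13.5 = 21.6 V

21.6 V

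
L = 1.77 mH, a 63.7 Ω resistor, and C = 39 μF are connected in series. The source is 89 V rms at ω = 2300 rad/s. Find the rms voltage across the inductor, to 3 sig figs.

X_L = ωL = 4.07 Ω
X_C = 1/(ωC) = 11.1 Ω
Net reactance X = X_L − X_C = -7.08 Ω
Z = 63.7 − j7.08 Ω
|Z| = √(63.7² + 7.08²) = 64.1 Ω
I = V/|Z| = 1.39 A
V_L = I·|Z_L| = 1.39 × 4.07 = 5.65 V

5.65 V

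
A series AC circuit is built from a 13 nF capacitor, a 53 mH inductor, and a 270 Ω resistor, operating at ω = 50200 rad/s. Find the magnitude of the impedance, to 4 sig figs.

X_L = ωL = 2661 Ω
X_C = 1/(ωC) = 1532 Ω
Net reactance X = X_L − X_C = 1128 Ω
Z = 270.0 + j1128 Ω
|Z| = √(270.0² + 1128²) = 1160 Ω

1160 Ω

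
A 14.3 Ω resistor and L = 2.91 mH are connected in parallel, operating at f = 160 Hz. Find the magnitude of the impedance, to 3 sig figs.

ω = 2πf = 1005 rad/s
X_L = ωL = 2.93 Ω
Parallel: admittances add. Y = 1/R + 1/(jωL)
Y = (0.0699 − j0.342) S
|Y| = 0.349 S → |Z| = 1/|Y| = 2.87 Ω, ∠Z = −∠Y = 78.4°

2.87 Ω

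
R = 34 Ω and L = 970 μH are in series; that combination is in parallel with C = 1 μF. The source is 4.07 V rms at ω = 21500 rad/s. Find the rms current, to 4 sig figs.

X_L = ωL = 20.86 Ω
X_C = 1/(ωC) = 46.51 Ω
Branch 1 (R+jX_L): Z₁ = 34.00 + j20.86 Ω, |Z₁| = 39.89 Ω
Branch 2 (−jX_C): Z₂ = −j46.51 Ω
Parallel: Z = Z₁Z₂/(Z₁+Z₂), |Z| = 43.55 Ω, ∠Z = -21.44°
I = V/|Z| = 4.07/43.55 = 93.45 mA

93.45 mA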